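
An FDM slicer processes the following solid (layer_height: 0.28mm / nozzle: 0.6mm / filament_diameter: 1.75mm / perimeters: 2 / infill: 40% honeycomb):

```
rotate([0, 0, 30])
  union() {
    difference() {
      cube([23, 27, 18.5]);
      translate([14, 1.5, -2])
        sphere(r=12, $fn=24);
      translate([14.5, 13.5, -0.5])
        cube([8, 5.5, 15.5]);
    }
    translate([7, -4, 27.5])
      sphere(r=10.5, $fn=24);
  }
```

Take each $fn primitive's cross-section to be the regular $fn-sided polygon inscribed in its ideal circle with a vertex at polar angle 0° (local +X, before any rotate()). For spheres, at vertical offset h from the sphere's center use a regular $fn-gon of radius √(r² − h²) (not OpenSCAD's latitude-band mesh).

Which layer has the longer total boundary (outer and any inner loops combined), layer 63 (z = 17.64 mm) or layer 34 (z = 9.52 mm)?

layer 34 (z = 9.52 mm)

Layer 63 (z = 17.64): the cube (footprint 23×27) is included at this height (perimeter 100.00 mm); the sphere at (14, 1.5) is not intersected at this z (|z−center|=19.640 > r=12); the cube at (14.5, 13.5) is absent (z outside [-0.5, 15]); Subtracting the remaining from the first: none of the subtracted shapes is present at this height, so the 23×27 cube is unchanged — boundary = 100.00 mm; the sphere at (7, -4): section is a regular 24-gon, circumradius = √(r²−h²) = √(10.5²−9.86²) = 3.610 (perimeter = 2·24·3.610·sin(180°/24) = 22.62 mm); Combining (union): the 2 present regions are separate (no shared area or edge), so areas and boundary lengths simply add and each stays a separate island — boundary = 122.62 mm; (whole slice rotated 30° about Z — lengths, areas and connectivity unchanged). So its perimeter = 122.62 mm. Layer 34 (z = 9.52): the 23×27 cube contributes its full rectangle (perimeter 100.00 mm); the r=12 sphere at (14, 1.5) slices to a regular 24-gon of circumradius 3.360 (√(r²−h²) with h=11.52 from center) (perimeter = 2·24·3.360·sin(180°/24) = 21.05 mm); the cube at (14.5, 13.5) (footprint 8×5.5) is included at this height (perimeter 27.00 mm); After the difference (first − rest): starting from the 23×27 cube, the r=12 sphere at (14, 1.5) partially overlaps it — only the 27.20 mm² overlap (of its 35.06 mm²) is removed, clipping the outline; the 8×5.5 cube at (14.5, 13.5) lies wholly inside it (removes its full 44.00 mm² and its 27.00 mm outline becomes a hole wall) — boundary (outer + 1 inner loop) = 134.68 mm; the sphere at (7, -4) is absent (|z−center|=17.980 > r=10.5); Combining (union): only the result so far is present, so the union is just that shape — boundary (outer + 1 inner loop) = 134.68 mm; (rotated 30° about Z; rotation is an isometry so areas/perimeters/island counts are preserved). So its perimeter = 134.68 mm. Layer 34 is larger (134.68 vs 122.62 mm).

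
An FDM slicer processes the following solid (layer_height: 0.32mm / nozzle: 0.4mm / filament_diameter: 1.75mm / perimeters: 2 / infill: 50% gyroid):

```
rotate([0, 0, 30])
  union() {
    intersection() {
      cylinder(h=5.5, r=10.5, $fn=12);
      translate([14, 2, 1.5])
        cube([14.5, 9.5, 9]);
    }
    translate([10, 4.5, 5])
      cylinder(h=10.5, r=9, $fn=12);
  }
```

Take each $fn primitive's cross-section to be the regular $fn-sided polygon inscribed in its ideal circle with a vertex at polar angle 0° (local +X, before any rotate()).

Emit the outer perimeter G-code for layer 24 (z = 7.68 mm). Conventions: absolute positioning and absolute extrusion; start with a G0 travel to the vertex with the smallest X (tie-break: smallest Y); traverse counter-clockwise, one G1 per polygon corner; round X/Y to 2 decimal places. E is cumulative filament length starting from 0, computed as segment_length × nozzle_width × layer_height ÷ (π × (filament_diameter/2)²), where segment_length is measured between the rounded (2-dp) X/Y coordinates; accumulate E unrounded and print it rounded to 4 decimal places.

G0 X-2.59 Y8.90 Z7.68
G1 X-1.38 Y4.40 E0.2480
G1 X1.91 Y1.10 E0.4960
G1 X6.41 Y-0.10 E0.7438
G1 X10.91 Y1.10 E0.9916
G1 X14.20 Y4.40 E1.2396
G1 X15.41 Y8.90 E1.4876
G1 X14.20 Y13.40 E1.7356
G1 X10.91 Y16.69 E1.9832
G1 X6.41 Y17.90 E2.2312
G1 X1.91 Y16.69 E2.4791
G1 X-1.38 Y13.40 E2.7267
G1 X-2.59 Y8.90 E2.9747

At z = 7.68 mm: the cylinder is not intersected at this z (z outside [0, 5.5]); the cube at (14, 2) (footprint 14.5×9.5) is included at this height; Keeping only the common overlap: at least one operand is absent at this height, so nothing remains; the r=9 cylinder at (10, 4.5) gives a regular 12-gon of circumradius 9 (constant along its height); Taking the union: only the r=9 cylinder at (10, 4.5) is present, so the union is just that shape — 1 connected region; (rotated 30° about Z; rotation is an isometry so areas/perimeters/island counts are preserved). The outline is a single polygon with 12 vertices. Extrusion per mm of travel: 0.4 × 0.32 / (π × 0.875²) = 0.053216. Accumulating E over each segment gives final E = 2.9747.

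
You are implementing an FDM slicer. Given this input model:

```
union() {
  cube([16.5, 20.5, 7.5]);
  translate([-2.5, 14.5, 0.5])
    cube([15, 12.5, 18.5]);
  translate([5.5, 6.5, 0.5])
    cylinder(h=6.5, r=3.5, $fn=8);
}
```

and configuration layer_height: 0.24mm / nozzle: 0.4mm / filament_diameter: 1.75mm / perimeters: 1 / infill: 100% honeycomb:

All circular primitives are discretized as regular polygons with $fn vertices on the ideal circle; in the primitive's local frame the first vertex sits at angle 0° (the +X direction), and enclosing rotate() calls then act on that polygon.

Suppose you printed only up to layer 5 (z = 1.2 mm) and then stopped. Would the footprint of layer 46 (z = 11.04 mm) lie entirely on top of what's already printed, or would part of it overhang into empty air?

entirely on top

Compare the two slices. At z = 1.2: the cube (footprint 16.5×20.5) is included at this height (area 338.25 mm²); the cube at (-2.5, 14.5) (footprint 15×12.5) is included at this height (area 187.50 mm²); the r=3.5 cylinder at (5.5, 6.5) contributes a regular 8-gon of circumradius 3.5 (area = (8/2)·3.500²·sin(360°/8) = 34.65 mm²); Merging all regions: the regions partially overlap — summed areas 560.40 mm² minus the doubly-counted overlap 109.65 mm² gives 450.75 mm² — area = 450.75 mm². At z = 11.04: the cube is absent (z outside [0, 7.5]); the cube at (-2.5, 14.5) (footprint 15×12.5) is included at this height (area 187.50 mm²); the cylinder at (5.5, 6.5) is absent (z outside [0.5, 7]); Combining (union): only the 15×12.5 cube at (-2.5, 14.5) is present, so the union is just that shape — area = 187.50 mm². Checking containment: the cross-section at z = 11.04 is a subset of the cross-section at z = 1.2.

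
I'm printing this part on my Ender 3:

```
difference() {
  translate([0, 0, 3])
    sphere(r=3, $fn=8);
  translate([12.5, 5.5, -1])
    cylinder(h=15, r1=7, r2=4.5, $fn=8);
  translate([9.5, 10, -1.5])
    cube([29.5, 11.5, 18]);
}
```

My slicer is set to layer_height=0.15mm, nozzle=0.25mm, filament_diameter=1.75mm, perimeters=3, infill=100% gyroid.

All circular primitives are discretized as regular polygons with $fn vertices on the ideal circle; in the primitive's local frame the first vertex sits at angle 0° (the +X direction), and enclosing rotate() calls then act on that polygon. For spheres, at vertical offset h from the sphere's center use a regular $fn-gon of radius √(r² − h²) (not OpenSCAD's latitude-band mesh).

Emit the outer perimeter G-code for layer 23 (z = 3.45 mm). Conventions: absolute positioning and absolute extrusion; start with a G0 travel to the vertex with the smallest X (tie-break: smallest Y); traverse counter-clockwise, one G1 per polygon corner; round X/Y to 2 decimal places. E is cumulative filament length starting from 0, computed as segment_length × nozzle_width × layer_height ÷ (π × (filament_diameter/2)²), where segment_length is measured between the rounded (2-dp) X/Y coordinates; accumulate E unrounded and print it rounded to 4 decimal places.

At z = 3.45 mm: the r=3 sphere contributes a regular 8-gon of circumradius √(3²−0.45²) = 2.966; the cone at (12.5, 5.5) contributes a regular 8-gon of circumradius 6.258 (interpolated between r1=7 and r2=4.5 at t=0.297); the cube at (9.5, 10) is present — its section is the full 29.5×11.5 rectangle; After the difference (first − rest): starting from the r=3 sphere, the cone at (12.5, 5.5) misses the remaining region (no effect); the 29.5×11.5 cube at (9.5, 10) misses the remaining region (no effect) — 1 connected region. The outline is a single polygon with 8 vertices. Extrusion per mm of travel: 0.25 × 0.15 / (π × 0.875²) = 0.015591. Accumulating E over each segment gives final E = 0.2835.

G0 X-2.97 Y0.00 Z3.45
G1 X-2.10 Y-2.10 E0.0354
G1 X0.00 Y-2.97 E0.0709
G1 X2.10 Y-2.10 E0.1063
G1 X2.97 Y0.00 E0.1418
G1 X2.10 Y2.10 E0.1772
G1 X0.00 Y2.97 E0.2126
G1 X-2.10 Y2.10 E0.2481
G1 X-2.97 Y0.00 E0.2835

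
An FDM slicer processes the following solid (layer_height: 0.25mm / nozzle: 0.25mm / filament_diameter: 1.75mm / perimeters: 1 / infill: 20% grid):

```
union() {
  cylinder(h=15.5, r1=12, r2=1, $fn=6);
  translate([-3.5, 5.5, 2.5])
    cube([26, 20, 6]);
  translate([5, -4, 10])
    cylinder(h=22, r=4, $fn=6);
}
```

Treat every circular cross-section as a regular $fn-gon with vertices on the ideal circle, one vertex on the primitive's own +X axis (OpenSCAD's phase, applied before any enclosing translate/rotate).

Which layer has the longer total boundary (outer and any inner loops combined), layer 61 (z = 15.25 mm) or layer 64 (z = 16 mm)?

Layer 61 (z = 15.25): the cone (r1=12→r2=1) has section circumradius 1.177 here — a regular 6-gon (perimeter = 2·6·1.177·sin(180°/6) = 7.06 mm); the cube at (-3.5, 5.5) is not intersected at this z (z outside [2.5, 8.5]); the r=4 cylinder at (5, -4) gives a regular 6-gon of circumradius 4 (constant along its height) (perimeter = 2·6·4.000·sin(180°/6) = 24.00 mm); Taking the union: the 2 present regions are separate (no shared area or edge), so areas and boundary lengths simply add and each stays a separate island — boundary = 31.06 mm. So its perimeter = 31.06 mm. Layer 64 (z = 16): the cone is absent (z outside [0, 15.5]); the cube at (-3.5, 5.5) does not reach this height (z outside [2.5, 8.5]); the r=4 cylinder at (5, -4) contributes a regular 6-gon of circumradius 4 (perimeter = 2·6·4.000·sin(180°/6) = 24.00 mm); Merging all regions: only the r=4 cylinder at (5, -4) is present, so the union is just that shape — boundary = 24.00 mm. So its perimeter = 24.00 mm. Layer 61 is larger (31.06 vs 24.00 mm).

layer 61 (z = 15.25 mm)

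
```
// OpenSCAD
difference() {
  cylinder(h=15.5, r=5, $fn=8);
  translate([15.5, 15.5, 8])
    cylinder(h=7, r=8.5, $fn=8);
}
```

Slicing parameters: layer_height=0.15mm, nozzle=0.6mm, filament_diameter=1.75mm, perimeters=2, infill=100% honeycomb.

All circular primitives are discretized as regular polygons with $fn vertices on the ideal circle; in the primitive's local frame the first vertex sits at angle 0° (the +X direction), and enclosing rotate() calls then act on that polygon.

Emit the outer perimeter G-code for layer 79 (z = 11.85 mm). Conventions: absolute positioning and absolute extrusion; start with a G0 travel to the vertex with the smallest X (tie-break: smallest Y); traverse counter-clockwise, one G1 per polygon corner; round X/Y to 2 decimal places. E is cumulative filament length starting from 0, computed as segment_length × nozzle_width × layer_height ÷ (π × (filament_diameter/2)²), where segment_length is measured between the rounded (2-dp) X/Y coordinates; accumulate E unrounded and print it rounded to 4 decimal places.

G0 X-5.00 Y0.00 Z11.85
G1 X-3.54 Y-3.54 E0.1433
G1 X0.00 Y-5.00 E0.2866
G1 X3.54 Y-3.54 E0.4298
G1 X5.00 Y0.00 E0.5731
G1 X3.54 Y3.54 E0.7164
G1 X0.00 Y5.00 E0.8597
G1 X-3.54 Y3.54 E1.0030
G1 X-5.00 Y0.00 E1.1463

At z = 11.85 mm: the r=5 cylinder contributes a regular 8-gon of circumradius 5; the cylinder at (15.5, 15.5): section is a regular 8-gon, circumradius r=8.5; After the difference (first − rest): starting from the r=5 cylinder, the r=8.5 cylinder at (15.5, 15.5) misses the remaining region (no effect) — 1 connected region. The outline is a single polygon with 8 vertices. Extrusion per mm of travel: 0.6 × 0.15 / (π × 0.875²) = 0.037418. Accumulating E over each segment gives final E = 1.1463.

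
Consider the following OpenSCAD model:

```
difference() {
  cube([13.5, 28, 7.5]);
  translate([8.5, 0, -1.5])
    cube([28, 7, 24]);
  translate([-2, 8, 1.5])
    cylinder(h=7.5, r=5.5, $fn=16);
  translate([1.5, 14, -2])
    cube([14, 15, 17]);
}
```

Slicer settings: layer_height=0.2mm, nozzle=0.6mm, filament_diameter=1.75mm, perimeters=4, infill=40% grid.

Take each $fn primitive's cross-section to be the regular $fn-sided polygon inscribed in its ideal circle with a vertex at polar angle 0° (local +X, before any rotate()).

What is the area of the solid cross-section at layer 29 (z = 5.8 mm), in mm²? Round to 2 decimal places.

149.90 mm²

At z = 5.8 mm: the cube (footprint 13.5×28) is included at this height (area 378.00 mm²); the cube at (8.5, 0) (footprint 28×7) is included at this height (area 196.00 mm²); the cylinder at (-2, 8): section is a regular 16-gon, circumradius r=5.5 (area = (16/2)·5.500²·sin(360°/16) = 92.61 mm²); the cube at (1.5, 14) is present — its section is the full 14×15 rectangle (area 210.00 mm²); After the difference (first − rest): starting from the 13.5×28 cube (378.00 mm²), the 28×7 cube at (8.5, 0) partially overlaps it — only the 35.00 mm² overlap (of its 196.00 mm²) is removed, clipping the outline; the r=5.5 cylinder at (-2, 8) partially overlaps it — only the 25.10 mm² overlap (of its 92.61 mm²) is removed, clipping the outline; the 14×15 cube at (1.5, 14) partially overlaps it — only the 168.00 mm² overlap (of its 210.00 mm²) is removed, clipping the outline — area = 149.90 mm². Overall, the cross-section is a single solid region. Net area = 149.90 mm².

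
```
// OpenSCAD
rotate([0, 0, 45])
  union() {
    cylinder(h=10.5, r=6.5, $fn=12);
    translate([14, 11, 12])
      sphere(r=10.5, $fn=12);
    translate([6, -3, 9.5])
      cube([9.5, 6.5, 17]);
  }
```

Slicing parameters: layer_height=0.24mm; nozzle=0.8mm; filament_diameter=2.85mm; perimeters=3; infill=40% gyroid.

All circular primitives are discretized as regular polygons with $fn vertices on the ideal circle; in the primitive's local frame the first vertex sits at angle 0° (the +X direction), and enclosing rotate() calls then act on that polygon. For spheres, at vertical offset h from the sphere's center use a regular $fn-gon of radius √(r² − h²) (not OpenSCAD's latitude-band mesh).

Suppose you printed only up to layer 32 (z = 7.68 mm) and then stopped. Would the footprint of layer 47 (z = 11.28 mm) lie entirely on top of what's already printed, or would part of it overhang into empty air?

Compare the two slices. At z = 7.68: the r=6.5 cylinder contributes a regular 12-gon of circumradius 6.5 (area = (12/2)·6.500²·sin(360°/12) = 126.75 mm²); the r=10.5 sphere at (14, 11) contributes a regular 12-gon of circumradius √(10.5²−4.32²) = 9.570 (area = (12/2)·9.570²·sin(360°/12) = 274.76 mm²); the cube at (6, -3) does not reach this height (z outside [9.5, 26.5]); Taking the union: the 2 present regions are separate (no shared area or edge), so areas and boundary lengths simply add and each stays a separate island — area = 401.51 mm²; (whole slice rotated 45° about Z — lengths, areas and connectivity unchanged). At z = 11.28: the cylinder is absent (z outside [0, 10.5]); the sphere at (14, 11): section is a regular 12-gon, circumradius = √(r²−h²) = √(10.5²−0.72²) = 10.475 (area = (12/2)·10.475²·sin(360°/12) = 329.19 mm²); the 9.5×6.5 cube at (6, -3) contributes its full rectangle (area 61.75 mm²); Combining (union): the regions partially overlap — summed areas 390.94 mm² minus the doubly-counted overlap 17.31 mm² gives 373.64 mm² — area = 373.64 mm²; (rotated 45° about Z; rotation is an isometry so areas/perimeters/island counts are preserved). Checking containment: at z = 11.28 the cross-section extends beyond the z = 7.68 cross-section by about 97.94 mm².

part overhangs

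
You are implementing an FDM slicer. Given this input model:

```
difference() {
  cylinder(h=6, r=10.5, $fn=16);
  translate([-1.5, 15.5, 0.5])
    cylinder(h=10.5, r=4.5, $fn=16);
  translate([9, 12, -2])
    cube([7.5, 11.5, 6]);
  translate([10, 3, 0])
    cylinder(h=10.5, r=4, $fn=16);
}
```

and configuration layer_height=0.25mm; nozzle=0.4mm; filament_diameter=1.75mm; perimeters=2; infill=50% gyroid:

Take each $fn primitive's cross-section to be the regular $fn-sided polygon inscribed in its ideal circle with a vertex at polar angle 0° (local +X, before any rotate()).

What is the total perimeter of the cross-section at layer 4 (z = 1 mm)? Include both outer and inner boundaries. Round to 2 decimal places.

68.37 mm

At z = 1 mm: the r=10.5 cylinder contributes a regular 16-gon of circumradius 10.5 (perimeter = 2·16·10.500·sin(180°/16) = 65.55 mm); the r=4.5 cylinder at (-1.5, 15.5) gives a regular 16-gon of circumradius 4.5 (constant along its height) (perimeter = 2·16·4.500·sin(180°/16) = 28.09 mm); the cube at (9, 12) (footprint 7.5×11.5) is included at this height (perimeter 38.00 mm); the r=4 cylinder at (10, 3) gives a regular 16-gon of circumradius 4 (constant along its height) (perimeter = 2·16·4.000·sin(180°/16) = 24.97 mm); Taking the first minus the rest: starting from the r=10.5 cylinder, the r=4.5 cylinder at (-1.5, 15.5) misses the remaining region (no effect); the 7.5×11.5 cube at (9, 12) misses the remaining region (no effect); the r=4 cylinder at (10, 3) partially overlaps it — only the 21.93 mm² overlap (of its 48.98 mm²) is removed, clipping the outline — boundary = 68.37 mm. Overall, the cross-section is a single solid region. Total boundary length (outer) = 68.37 mm.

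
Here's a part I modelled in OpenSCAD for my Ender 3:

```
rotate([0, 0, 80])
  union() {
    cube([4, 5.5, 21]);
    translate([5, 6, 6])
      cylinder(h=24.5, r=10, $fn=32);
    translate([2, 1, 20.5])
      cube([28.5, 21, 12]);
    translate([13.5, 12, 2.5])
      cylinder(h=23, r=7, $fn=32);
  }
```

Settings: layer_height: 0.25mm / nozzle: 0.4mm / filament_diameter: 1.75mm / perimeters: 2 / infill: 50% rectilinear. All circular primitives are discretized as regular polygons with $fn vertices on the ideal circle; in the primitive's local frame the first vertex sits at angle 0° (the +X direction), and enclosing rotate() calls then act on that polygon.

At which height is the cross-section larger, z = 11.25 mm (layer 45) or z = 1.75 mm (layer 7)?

Layer 45 (z = 11.25): the cube (footprint 4×5.5) is included at this height (area 22.00 mm²); the r=10 cylinder at (5, 6) contributes a regular 32-gon of circumradius 10 (area = (32/2)·10.000²·sin(360°/32) = 312.14 mm²); the cube at (2, 1) is not intersected at this z (z outside [20.5, 32.5]); the cylinder at (13.5, 12): section is a regular 32-gon, circumradius r=7 (area = (32/2)·7.000²·sin(360°/32) = 152.95 mm²); Taking the union: the regions partially overlap — summed areas 487.10 mm² minus the doubly-counted overlap 81.32 mm² gives 405.78 mm² — area = 405.78 mm²; (whole slice rotated 80° about Z — lengths, areas and connectivity unchanged). So its area = 405.78 mm². Layer 7 (z = 1.75): the 4×5.5 cube contributes its full rectangle (area 22.00 mm²); the cylinder at (5, 6) is not intersected at this z (z outside [6, 30.5]); the cube at (2, 1) is not intersected at this z (z outside [20.5, 32.5]); the cylinder at (13.5, 12) does not reach this height (z outside [2.5, 25.5]); Combining (union): only the 4×5.5 cube is present, so the union is just that shape — area = 22.00 mm²; (rotated 80° about Z; rotation is an isometry so areas/perimeters/island counts are preserved). So its area = 22.00 mm². Layer 45 is larger (405.78 vs 22.00 mm²).

layer 45 (z = 11.25 mm)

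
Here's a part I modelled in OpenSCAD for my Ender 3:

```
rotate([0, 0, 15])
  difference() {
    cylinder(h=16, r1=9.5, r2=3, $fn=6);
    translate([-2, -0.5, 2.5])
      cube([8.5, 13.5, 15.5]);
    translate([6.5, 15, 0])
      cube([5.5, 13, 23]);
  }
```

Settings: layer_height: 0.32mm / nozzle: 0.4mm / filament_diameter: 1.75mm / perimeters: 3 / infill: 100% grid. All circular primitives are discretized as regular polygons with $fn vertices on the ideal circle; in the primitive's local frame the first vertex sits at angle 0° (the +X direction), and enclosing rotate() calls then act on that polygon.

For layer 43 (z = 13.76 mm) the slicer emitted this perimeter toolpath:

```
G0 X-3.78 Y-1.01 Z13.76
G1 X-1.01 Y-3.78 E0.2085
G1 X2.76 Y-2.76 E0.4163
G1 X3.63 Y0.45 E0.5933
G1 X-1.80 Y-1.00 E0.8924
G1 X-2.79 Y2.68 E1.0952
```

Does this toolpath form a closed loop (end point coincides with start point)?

Start point (G0): (-3.78, -1.01). End point (last G1): the path does not return to the start — open.

no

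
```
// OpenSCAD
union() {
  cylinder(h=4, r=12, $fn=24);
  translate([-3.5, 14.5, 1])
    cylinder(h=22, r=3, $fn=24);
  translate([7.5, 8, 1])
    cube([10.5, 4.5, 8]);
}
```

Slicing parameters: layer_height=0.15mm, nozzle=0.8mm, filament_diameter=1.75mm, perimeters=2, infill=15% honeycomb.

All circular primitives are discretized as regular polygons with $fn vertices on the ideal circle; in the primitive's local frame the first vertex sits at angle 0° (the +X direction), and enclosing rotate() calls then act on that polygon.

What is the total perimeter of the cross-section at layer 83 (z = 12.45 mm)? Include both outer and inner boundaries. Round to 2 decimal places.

18.80 mm

At z = 12.45 mm: the cylinder does not reach this height (z outside [0, 4]); the cylinder at (-3.5, 14.5): section is a regular 24-gon, circumradius r=3 (perimeter = 2·24·3.000·sin(180°/24) = 18.80 mm); the cube at (7.5, 8) is absent (z outside [1, 9]); Combining (union): only the r=3 cylinder at (-3.5, 14.5) is present, so the union is just that shape — boundary = 18.80 mm. Overall, the cross-section is a single solid region. Total boundary length (outer) = 18.80 mm.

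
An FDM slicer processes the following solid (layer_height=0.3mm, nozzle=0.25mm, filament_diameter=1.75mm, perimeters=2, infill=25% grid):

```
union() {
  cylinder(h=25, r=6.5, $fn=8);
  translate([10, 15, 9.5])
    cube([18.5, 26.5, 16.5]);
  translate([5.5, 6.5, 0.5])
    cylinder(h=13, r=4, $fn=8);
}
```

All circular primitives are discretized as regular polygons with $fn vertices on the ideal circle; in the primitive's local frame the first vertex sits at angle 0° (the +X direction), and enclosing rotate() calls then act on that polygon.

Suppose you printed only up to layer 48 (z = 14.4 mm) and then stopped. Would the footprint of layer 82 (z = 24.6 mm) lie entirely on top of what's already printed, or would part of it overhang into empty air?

Compare the two slices. At z = 14.4: the cylinder: section is a regular 8-gon, circumradius r=6.5 (area = (8/2)·6.500²·sin(360°/8) = 119.50 mm²); the cube at (10, 15) is present — its section is the full 18.5×26.5 rectangle (area 490.25 mm²); the cylinder at (5.5, 6.5) is not intersected at this z (z outside [0.5, 13.5]); Combining (union): the 2 present regions are separate (no shared area or edge), so areas and boundary lengths simply add and each stays a separate island — area = 609.75 mm². At z = 24.6: the r=6.5 cylinder contributes a regular 8-gon of circumradius 6.5 (area = (8/2)·6.500²·sin(360°/8) = 119.50 mm²); the 18.5×26.5 cube at (10, 15) contributes its full rectangle (area 490.25 mm²); the cylinder at (5.5, 6.5) does not reach this height (z outside [0.5, 13.5]); Merging all regions: the 2 present regions are separate (no shared area or edge), so areas and boundary lengths simply add and each stays a separate island — area = 609.75 mm². Checking containment: the cross-section at z = 24.6 is a subset of the cross-section at z = 14.4.

entirely on top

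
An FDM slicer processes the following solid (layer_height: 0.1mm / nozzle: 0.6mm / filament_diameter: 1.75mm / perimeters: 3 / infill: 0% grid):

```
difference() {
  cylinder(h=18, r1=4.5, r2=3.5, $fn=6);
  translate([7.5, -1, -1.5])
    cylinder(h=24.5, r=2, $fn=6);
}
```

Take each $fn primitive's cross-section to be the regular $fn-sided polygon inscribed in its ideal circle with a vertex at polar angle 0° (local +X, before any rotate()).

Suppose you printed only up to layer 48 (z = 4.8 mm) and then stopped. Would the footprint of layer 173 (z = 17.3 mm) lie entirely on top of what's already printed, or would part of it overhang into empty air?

Compare the two slices. At z = 4.8: the cone: at t=0.267 of its height the radius interpolates to r₁+(r₂−r₁)t = 4.233, giving a regular 6-gon of that circumradius (area = (6/2)·4.233²·sin(360°/6) = 46.56 mm²); the r=2 cylinder at (7.5, -1) contributes a regular 6-gon of circumradius 2 (area = (6/2)·2.000²·sin(360°/6) = 10.39 mm²); Subtracting the remaining from the first: starting from the cone (46.56 mm²), the r=2 cylinder at (7.5, -1) misses the remaining region (no effect) — area = 46.56 mm². At z = 17.3: the cone: at t=0.961 of its height the radius interpolates to r₁+(r₂−r₁)t = 3.539, giving a regular 6-gon of that circumradius (area = (6/2)·3.539²·sin(360°/6) = 32.54 mm²); the r=2 cylinder at (7.5, -1) gives a regular 6-gon of circumradius 2 (constant along its height) (area = (6/2)·2.000²·sin(360°/6) = 10.39 mm²); After the difference (first − rest): starting from the cone (32.54 mm²), the r=2 cylinder at (7.5, -1) misses the remaining region (no effect) — area = 32.54 mm². Checking containment: the cross-section at z = 17.3 is a subset of the cross-section at z = 4.8.

entirely on top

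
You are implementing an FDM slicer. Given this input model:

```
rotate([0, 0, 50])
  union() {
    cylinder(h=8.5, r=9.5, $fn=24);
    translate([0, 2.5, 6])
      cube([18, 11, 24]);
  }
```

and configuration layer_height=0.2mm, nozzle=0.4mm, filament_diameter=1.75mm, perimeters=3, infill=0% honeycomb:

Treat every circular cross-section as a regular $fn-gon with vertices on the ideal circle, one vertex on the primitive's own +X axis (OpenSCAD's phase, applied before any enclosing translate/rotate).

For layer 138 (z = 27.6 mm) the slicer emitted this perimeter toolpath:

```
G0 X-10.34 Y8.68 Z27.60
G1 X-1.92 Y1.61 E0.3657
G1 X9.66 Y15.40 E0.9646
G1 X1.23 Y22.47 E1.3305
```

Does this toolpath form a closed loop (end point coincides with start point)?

no

Start point (G0): (-10.34, 8.68). End point (last G1): the path does not return to the start — open.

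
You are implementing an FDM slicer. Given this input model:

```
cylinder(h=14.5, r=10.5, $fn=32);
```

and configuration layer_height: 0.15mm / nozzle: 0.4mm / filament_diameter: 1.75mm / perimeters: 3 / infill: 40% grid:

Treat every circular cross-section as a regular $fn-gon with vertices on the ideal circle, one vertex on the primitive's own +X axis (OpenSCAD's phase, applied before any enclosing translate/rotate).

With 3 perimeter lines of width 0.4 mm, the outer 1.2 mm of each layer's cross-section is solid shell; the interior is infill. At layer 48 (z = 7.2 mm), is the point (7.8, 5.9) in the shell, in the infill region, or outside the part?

At z = 7.2 mm: the cylinder: section is a regular 32-gon, circumradius r=10.5. Overall, the cross-section is a single solid region. The nearest boundary edge runs (8.73, 5.83)→(7.42, 7.42); distance from the point to it = 0.68 mm. The point is inside the cross-section, 0.68 mm from the nearest boundary — within the 1.2 mm shell band (3 × 0.4).

shell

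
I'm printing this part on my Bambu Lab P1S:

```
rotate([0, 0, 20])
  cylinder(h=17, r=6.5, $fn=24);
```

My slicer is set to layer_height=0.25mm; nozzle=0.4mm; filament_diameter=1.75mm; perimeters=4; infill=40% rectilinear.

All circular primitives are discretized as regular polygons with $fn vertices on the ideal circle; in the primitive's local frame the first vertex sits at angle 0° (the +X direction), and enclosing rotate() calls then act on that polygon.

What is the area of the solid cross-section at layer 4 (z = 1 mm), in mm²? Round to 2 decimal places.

At z = 1 mm: the r=6.5 cylinder gives a regular 24-gon of circumradius 6.5 (constant along its height) (area = (24/2)·6.500²·sin(360°/24) = 131.22 mm²); (whole slice rotated 20° about Z — lengths, areas and connectivity unchanged). Overall, the cross-section is a single solid region. Net area = 131.22 mm².

131.22 mm²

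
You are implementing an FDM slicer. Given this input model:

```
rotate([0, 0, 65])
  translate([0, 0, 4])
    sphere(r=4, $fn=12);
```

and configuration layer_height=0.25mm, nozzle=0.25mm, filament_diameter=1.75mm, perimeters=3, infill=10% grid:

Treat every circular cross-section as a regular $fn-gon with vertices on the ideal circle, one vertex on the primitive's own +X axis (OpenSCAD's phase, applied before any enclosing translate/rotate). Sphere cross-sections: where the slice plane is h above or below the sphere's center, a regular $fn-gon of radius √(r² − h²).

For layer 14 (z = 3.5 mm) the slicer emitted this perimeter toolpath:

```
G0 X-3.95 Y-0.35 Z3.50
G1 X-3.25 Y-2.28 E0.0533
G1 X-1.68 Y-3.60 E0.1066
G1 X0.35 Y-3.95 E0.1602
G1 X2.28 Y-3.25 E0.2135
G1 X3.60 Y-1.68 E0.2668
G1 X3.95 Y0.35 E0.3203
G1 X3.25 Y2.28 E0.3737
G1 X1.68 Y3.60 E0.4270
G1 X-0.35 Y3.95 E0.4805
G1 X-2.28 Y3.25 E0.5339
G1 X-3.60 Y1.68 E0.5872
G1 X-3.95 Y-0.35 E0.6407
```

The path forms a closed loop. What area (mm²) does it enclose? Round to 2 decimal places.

47.27 mm²

Apply the shoelace formula to the sequence of (X, Y) vertices; enclosed area = 47.27 mm².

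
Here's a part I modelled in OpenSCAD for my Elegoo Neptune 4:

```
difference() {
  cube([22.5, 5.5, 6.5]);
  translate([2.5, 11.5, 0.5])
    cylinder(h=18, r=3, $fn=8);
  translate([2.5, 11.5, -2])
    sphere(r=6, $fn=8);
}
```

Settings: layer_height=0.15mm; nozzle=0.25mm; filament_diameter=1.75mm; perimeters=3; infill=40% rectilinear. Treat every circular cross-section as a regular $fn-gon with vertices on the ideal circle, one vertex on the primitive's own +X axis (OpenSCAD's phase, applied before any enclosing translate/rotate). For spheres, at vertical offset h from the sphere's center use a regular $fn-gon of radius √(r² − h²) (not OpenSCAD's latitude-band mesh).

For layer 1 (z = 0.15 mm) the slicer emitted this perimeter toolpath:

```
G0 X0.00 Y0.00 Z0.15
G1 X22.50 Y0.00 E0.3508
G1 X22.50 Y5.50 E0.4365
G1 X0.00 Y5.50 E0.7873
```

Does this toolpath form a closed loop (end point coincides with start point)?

no

Start point (G0): (0.00, 0.00). End point (last G1): the path does not return to the start — open.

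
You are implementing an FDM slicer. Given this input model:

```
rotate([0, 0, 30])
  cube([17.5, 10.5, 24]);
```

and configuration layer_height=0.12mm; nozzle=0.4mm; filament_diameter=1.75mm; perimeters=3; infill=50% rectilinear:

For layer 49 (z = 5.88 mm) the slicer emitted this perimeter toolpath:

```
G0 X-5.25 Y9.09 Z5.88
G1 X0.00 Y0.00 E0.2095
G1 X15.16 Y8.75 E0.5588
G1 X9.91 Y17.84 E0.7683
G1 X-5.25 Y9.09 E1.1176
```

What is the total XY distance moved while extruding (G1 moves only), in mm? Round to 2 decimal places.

56.00 mm

Sum the Euclidean lengths of each G1 segment: total = 56.00 mm.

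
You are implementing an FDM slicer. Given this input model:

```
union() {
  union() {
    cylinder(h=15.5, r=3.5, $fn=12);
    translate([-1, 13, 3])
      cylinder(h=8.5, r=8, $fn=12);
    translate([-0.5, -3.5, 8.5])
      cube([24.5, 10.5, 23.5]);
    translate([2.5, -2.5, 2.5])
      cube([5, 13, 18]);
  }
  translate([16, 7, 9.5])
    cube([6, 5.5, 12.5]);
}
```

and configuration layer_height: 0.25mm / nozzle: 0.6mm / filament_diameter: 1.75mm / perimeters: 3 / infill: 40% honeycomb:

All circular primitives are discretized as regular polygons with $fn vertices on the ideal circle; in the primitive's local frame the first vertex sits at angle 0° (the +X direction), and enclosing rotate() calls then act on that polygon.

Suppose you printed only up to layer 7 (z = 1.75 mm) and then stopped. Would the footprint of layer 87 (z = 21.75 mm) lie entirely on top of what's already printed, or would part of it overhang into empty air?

part overhangs

Compare the two slices. At z = 1.75: the cylinder: section is a regular 12-gon, circumradius r=3.5 (area = (12/2)·3.500²·sin(360°/12) = 36.75 mm²); the cylinder at (-1, 13) does not reach this height (z outside [3, 11.5]); the cube at (-0.5, -3.5) is not intersected at this z (z outside [8.5, 32]); the cube at (2.5, -2.5) is absent (z outside [2.5, 20.5]); Merging all regions: only the r=3.5 cylinder is present, so the union is just that shape — area = 36.75 mm²; the cube at (16, 7) does not reach this height (z outside [9.5, 22]); Merging all regions: only that combined region is present, so the union is just that shape — area = 36.75 mm². At z = 21.75: the cylinder does not reach this height (z outside [0, 15.5]); the cylinder at (-1, 13) does not reach this height (z outside [3, 11.5]); the cube at (-0.5, -3.5) (footprint 24.5×10.5) is included at this height (area 257.25 mm²); the cube at (2.5, -2.5) is not intersected at this z (z outside [2.5, 20.5]); Combining (union): only the 24.5×10.5 cube at (-0.5, -3.5) is present, so the union is just that shape — area = 257.25 mm²; the cube at (16, 7) (footprint 6×5.5) is included at this height (area 33.00 mm²); Merging all regions: the 2 present regions share edge segments without overlapping in area, so areas simply add but the touching pieces fuse into one outline (the shared edge portions become interior and drop out of the boundary) — area = 290.25 mm². Checking containment: at z = 21.75 the cross-section extends beyond the z = 1.75 cross-section by about 268.44 mm².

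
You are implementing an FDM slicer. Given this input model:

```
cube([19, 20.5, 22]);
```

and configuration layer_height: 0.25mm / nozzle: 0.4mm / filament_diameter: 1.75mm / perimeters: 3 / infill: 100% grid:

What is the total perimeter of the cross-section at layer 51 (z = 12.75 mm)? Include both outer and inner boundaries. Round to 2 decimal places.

At z = 12.75 mm: the cube is present — its section is the full 19×20.5 rectangle (perimeter 79.00 mm). Overall, the cross-section is a single solid region. Total boundary length (outer) = 79.00 mm.

79.00 mm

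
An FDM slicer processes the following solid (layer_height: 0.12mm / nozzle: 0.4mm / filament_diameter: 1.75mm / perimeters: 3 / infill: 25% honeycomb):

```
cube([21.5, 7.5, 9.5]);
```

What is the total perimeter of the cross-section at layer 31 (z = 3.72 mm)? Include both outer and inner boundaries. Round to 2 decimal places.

At z = 3.72 mm: the cube (footprint 21.5×7.5) is included at this height (perimeter 58.00 mm). Overall, the cross-section is a single solid region. Total boundary length (outer) = 58.00 mm.

58.00 mm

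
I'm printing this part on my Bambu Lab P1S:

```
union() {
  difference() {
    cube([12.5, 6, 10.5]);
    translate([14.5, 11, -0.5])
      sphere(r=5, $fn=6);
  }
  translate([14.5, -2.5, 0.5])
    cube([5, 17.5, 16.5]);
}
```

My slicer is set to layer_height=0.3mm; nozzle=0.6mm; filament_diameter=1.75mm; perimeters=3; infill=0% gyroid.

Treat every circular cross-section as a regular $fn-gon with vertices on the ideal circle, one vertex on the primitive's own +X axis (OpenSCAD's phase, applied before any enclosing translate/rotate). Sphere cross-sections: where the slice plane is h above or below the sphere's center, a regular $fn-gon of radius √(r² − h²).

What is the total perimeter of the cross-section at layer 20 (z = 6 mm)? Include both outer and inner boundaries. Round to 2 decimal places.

At z = 6 mm: the cube (footprint 12.5×6) is included at this height (perimeter 37.00 mm); the sphere at (14.5, 11) is absent (|z−center|=6.500 > r=5); After the difference (first − rest): none of the subtracted shapes is present at this height, so the 12.5×6 cube is unchanged — boundary = 37.00 mm; the cube at (14.5, -2.5) (footprint 5×17.5) is included at this height (perimeter 45.00 mm); Taking the union: the 2 present regions are separate (no shared area or edge), so areas and boundary lengths simply add and each stays a separate island — boundary = 82.00 mm. Overall, the cross-section has 2 separate islands. Total boundary length (outer) = 82.00 mm.

82.00 mm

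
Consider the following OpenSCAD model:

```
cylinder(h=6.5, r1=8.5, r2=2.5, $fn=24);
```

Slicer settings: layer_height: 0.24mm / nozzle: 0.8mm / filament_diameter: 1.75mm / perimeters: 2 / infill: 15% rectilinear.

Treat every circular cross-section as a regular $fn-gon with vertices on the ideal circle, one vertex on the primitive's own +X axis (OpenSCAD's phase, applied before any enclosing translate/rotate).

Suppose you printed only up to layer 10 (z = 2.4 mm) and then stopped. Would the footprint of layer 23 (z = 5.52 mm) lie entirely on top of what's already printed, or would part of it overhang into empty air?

Compare the two slices. At z = 2.4: the cone: at t=0.369 of its height the radius interpolates to r₁+(r₂−r₁)t = 6.285, giving a regular 24-gon of that circumradius (area = (24/2)·6.285²·sin(360°/24) = 122.67 mm²). At z = 5.52: the cone contributes a regular 24-gon of circumradius 3.405 (interpolated between r1=8.5 and r2=2.5 at t=0.849) (area = (24/2)·3.405²·sin(360°/24) = 36.00 mm²). Checking containment: the cross-section at z = 5.52 is a subset of the cross-section at z = 2.4.

entirely on top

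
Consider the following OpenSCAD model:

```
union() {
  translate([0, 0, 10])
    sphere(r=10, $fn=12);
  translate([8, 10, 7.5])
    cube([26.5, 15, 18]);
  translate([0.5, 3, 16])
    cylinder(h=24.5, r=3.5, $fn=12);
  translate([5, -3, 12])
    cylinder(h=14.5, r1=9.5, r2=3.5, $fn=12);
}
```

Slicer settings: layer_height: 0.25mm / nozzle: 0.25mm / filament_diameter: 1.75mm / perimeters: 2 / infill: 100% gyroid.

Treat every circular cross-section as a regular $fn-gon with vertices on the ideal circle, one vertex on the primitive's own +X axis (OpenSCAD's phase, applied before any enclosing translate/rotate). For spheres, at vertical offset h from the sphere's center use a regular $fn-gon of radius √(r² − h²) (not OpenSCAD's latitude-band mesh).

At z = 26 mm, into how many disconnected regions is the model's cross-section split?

At z = 26 mm: the sphere is absent (|z−center|=16.000 > r=10); the cube at (8, 10) is absent (z outside [7.5, 25.5]); the cylinder at (0.5, 3): section is a regular 12-gon, circumradius r=3.5; the cone at (5, -3): at t=0.966 of its height the radius interpolates to r₁+(r₂−r₁)t = 3.707, giving a regular 12-gon of that circumradius; Merging all regions: the 2 present regions are separate (no shared area or edge), so areas and boundary lengths simply add and each stays a separate island — 2 connected regions. The result has 2 disconnected regions.

2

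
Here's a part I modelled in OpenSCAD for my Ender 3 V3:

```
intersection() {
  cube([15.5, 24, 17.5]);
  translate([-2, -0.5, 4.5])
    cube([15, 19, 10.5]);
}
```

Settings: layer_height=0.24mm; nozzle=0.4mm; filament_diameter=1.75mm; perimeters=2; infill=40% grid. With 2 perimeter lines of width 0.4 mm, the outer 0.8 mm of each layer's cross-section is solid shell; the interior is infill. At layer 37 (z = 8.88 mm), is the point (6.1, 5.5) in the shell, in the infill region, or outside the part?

At z = 8.88 mm: the cube (footprint 15.5×24) is included at this height; the 15×19 cube at (-2, -0.5) contributes its full rectangle; After intersecting: the 15×19 cube at (-2, -0.5) partially overlaps the 15.5×24 cube; clipping to the common part keeps 240.50 mm² — 1 connected region. Overall, the cross-section is a single solid region. The nearest boundary edge runs (13.00, 0.00)→(0.00, 0.00); distance from the point to it = 5.50 mm. The point is inside the cross-section and 5.50 mm from the nearest boundary — more than the 0.8 mm shell width (2 × 0.4), so it's in the infill interior.

infill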